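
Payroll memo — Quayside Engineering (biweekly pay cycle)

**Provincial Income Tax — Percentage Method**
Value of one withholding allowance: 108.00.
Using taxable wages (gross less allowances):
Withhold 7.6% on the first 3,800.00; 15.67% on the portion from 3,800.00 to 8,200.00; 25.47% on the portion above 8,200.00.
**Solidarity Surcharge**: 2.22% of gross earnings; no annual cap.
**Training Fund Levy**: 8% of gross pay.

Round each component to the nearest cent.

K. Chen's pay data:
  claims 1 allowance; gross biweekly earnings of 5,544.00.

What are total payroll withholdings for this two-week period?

1,111.76

Provincial Income Tax: taxable = 5,544.00 − 1×108.00 = 5,436.00
  288.80 + 15.67% × (5,436.00 − 3,800.00) = 288.80 + 15.67% × 1,636.00 = 545.16
Solidarity Surcharge: 2.22% × 5,544.00 = 123.08
Training Fund Levy: 8% × 5,544.00 = 443.52
Total: 545.16 + 123.08 + 443.52 = 1,111.76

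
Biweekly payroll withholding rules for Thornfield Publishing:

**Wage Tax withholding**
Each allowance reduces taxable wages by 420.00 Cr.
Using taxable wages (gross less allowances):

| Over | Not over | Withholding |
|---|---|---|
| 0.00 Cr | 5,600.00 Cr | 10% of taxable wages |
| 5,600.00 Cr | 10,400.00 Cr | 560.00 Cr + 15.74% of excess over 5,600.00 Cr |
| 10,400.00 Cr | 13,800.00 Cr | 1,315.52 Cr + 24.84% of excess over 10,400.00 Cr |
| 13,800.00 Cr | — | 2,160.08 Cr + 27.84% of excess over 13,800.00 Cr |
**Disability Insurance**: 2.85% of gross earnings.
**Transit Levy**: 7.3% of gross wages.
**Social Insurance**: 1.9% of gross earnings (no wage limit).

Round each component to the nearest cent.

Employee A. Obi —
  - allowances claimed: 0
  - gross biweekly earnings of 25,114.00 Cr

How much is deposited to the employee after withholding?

16,777.86 Cr

Wage Tax: taxable = 25,114.00 Cr
  2,160.08 Cr + 27.84% × (25,114.00 Cr − 13,800.00 Cr) = 2,160.08 Cr + 27.84% × 11,314.00 Cr = 5,309.90 Cr
Disability Insurance: 2.85% × 25,114.00 Cr = 715.75 Cr
Transit Levy: 7.3% × 25,114.00 Cr = 1,833.32 Cr
Social Insurance: 1.9% × 25,114.00 Cr = 477.17 Cr
Total withheld: 5,309.90 Cr + 715.75 Cr + 1,833.32 Cr + 477.17 Cr = 8,336.14 Cr
Net pay: 25,114.00 Cr − 8,336.14 Cr = 16,777.86 Cr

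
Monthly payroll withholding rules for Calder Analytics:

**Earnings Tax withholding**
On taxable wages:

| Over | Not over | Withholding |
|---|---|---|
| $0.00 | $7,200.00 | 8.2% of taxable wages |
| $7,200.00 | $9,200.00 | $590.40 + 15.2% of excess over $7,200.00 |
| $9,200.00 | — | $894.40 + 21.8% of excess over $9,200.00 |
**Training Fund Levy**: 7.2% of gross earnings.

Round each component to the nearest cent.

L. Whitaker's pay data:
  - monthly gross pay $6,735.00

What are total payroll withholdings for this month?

Earnings Tax: taxable = $6,735.00
  8.2% × $6,735.00 = $552.27
Training Fund Levy: 7.2% × $6,735.00 = $484.92
Total: $552.27 + $484.92 = $1,037.19

$1,037.19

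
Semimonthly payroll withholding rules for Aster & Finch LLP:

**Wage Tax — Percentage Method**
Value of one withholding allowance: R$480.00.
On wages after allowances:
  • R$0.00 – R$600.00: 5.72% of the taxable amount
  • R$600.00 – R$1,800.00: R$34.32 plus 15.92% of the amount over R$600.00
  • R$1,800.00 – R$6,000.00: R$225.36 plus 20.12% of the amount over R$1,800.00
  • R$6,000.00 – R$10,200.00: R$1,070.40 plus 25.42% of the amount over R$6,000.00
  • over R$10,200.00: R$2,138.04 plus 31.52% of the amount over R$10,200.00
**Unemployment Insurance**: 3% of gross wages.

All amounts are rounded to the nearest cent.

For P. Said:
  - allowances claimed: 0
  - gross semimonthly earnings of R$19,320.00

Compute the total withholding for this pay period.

Wage Tax: taxable = R$19,320.00
  R$2,138.04 + 31.52% × (R$19,320.00 − R$10,200.00) = R$2,138.04 + 31.52% × R$9,120.00 = R$5,012.66
Unemployment Insurance: 3% × R$19,320.00 = R$579.60
Total: R$5,012.66 + R$579.60 = R$5,592.26

R$5,592.26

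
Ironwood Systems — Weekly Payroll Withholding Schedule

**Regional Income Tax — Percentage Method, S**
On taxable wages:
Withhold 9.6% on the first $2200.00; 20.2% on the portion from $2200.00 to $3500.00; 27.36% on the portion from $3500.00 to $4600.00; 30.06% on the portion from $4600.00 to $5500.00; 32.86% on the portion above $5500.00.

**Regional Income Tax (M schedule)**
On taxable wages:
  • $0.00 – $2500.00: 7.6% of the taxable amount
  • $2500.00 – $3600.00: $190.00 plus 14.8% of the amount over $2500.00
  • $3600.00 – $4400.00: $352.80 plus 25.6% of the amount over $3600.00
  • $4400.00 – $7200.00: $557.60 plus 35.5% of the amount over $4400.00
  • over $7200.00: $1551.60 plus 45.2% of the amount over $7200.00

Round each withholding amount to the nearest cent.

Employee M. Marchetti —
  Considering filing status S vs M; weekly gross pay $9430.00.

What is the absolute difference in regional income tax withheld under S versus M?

Regional Income Tax (S): taxable = $9430.00
  $1045.30 + 32.86% × ($9430.00 − $5500.00) = $1045.30 + 32.86% × $3930.00 = $2336.70
Regional Income Tax (M): taxable = $9430.00
  $1551.60 + 45.2% × ($9430.00 − $7200.00) = $1551.60 + 45.2% × $2230.00 = $2559.56
Difference: |$2336.70 − $2559.56| = $222.86 (higher under M)

$222.86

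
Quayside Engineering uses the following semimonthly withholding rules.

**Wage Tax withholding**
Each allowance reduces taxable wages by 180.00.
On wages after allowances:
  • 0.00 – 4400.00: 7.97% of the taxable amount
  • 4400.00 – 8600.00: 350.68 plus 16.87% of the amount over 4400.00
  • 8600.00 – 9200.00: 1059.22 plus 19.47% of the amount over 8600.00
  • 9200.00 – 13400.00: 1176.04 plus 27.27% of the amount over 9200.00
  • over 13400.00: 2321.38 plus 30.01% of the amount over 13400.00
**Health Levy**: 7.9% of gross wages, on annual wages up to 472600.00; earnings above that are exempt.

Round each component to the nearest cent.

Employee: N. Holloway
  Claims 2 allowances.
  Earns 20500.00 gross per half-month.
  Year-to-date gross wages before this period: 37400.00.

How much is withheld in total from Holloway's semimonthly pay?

Wage Tax: taxable = 20500.00 − 2×180.00 = 20140.00
  2321.38 + 30.01% × (20140.00 − 13400.00) = 2321.38 + 30.01% × 6740.00 = 4344.05
Health Levy: 7.9% × 20500.00 = 1619.50
Total: 4344.05 + 1619.50 = 5963.55

5963.55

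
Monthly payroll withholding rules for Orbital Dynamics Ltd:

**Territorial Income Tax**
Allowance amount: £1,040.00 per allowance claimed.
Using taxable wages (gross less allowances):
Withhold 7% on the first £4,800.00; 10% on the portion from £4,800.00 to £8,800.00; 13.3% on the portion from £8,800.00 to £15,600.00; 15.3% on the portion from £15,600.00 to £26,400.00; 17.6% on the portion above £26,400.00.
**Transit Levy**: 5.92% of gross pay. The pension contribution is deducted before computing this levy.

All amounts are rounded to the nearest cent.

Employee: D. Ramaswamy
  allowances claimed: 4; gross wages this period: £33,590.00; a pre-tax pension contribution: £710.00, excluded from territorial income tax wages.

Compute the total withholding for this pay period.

£5,647.62

Territorial Income Tax: taxable = £33,590.00 − £710.00 − 4×£1,040.00 = £28,720.00
  £3,292.80 + 17.6% × (£28,720.00 − £26,400.00) = £3,292.80 + 17.6% × £2,320.00 = £3,701.12
Transit Levy: 5.92% × £32,880.00 = £1,946.50
Total: £3,701.12 + £1,946.50 = £5,647.62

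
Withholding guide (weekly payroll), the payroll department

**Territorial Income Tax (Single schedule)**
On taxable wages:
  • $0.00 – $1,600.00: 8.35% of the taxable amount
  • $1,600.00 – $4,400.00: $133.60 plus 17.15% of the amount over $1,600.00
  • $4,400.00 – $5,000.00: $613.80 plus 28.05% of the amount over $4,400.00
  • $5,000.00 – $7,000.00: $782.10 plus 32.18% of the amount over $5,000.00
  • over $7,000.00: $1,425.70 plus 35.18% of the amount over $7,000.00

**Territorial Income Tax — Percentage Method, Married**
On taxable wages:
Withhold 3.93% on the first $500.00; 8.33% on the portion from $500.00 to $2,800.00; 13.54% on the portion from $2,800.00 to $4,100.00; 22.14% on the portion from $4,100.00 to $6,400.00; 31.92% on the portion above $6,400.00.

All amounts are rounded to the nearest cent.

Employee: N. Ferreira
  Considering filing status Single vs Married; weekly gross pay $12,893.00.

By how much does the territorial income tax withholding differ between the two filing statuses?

Territorial Income Tax (Single): taxable = $12,893.00
  $1,425.70 + 35.18% × ($12,893.00 − $7,000.00) = $1,425.70 + 35.18% × $5,893.00 = $3,498.86
Territorial Income Tax (Married): taxable = $12,893.00
  $896.48 + 31.92% × ($12,893.00 − $6,400.00) = $896.48 + 31.92% × $6,493.00 = $2,969.05
Difference: |$3,498.86 − $2,969.05| = $529.81 (higher under Single)

$529.81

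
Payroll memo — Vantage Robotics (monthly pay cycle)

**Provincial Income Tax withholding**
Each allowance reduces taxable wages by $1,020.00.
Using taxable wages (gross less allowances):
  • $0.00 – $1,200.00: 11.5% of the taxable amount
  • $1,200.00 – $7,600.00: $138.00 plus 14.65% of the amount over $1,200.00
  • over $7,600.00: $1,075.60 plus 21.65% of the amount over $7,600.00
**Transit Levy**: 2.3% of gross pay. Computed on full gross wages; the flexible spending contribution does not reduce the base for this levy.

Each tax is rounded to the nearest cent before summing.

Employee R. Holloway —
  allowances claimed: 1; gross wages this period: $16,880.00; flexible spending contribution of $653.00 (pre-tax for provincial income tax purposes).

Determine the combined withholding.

$3,110.76

Provincial Income Tax: taxable = $16,880.00 − $653.00 − 1×$1,020.00 = $15,207.00
  $1,075.60 + 21.65% × ($15,207.00 − $7,600.00) = $1,075.60 + 21.65% × $7,607.00 = $2,722.52
Transit Levy: 2.3% × $16,880.00 = $388.24
Total: $2,722.52 + $388.24 = $3,110.76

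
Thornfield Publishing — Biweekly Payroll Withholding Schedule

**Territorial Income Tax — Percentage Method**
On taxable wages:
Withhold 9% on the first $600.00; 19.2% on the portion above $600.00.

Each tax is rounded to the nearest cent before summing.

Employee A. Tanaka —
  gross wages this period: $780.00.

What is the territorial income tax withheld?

Territorial Income Tax: taxable = $780.00
  $54.00 + 19.2% × ($780.00 − $600.00) = $54.00 + 19.2% × $180.00 = $88.56

$88.56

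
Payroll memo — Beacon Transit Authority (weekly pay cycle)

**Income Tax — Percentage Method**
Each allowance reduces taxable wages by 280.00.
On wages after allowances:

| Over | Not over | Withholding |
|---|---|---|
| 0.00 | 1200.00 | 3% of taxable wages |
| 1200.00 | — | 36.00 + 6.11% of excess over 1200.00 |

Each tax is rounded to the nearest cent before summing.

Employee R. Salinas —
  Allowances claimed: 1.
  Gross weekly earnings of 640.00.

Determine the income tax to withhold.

10.80

Income Tax: taxable = 640.00 − 1×280.00 = 360.00
  3% × 360.00 = 10.80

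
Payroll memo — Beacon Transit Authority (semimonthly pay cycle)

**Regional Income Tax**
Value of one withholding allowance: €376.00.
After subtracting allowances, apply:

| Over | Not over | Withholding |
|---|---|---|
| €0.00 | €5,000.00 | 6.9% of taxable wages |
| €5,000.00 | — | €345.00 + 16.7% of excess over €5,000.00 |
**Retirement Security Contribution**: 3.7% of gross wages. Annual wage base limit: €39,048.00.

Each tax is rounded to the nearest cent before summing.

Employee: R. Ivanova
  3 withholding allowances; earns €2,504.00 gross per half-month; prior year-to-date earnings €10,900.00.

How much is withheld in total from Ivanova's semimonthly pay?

€187.59

Regional Income Tax: taxable = €2,504.00 − 3×€376.00 = €1,376.00
  6.9% × €1,376.00 = €94.94
Retirement Security Contribution: 3.7% × €2,504.00 = €92.65
Total: €94.94 + €92.65 = €187.59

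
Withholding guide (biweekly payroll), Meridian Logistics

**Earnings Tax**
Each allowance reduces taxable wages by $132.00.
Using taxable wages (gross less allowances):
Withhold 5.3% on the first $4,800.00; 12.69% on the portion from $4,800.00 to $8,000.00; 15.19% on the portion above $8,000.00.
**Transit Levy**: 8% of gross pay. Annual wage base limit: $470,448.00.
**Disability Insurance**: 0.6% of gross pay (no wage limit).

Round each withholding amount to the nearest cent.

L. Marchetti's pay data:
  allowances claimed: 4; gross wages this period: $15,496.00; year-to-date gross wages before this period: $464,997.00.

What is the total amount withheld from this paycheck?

Earnings Tax: taxable = $15,496.00 − 4×$132.00 = $14,968.00
  $660.48 + 15.19% × ($14,968.00 − $8,000.00) = $660.48 + 15.19% × $6,968.00 = $1,718.92
Transit Levy: cap $470,448.00 − YTD $464,997.00 = $5,451.00 subject; 8% × $5,451.00 = $436.08
Disability Insurance: 0.6% × $15,496.00 = $92.98
Total: $1,718.92 + $436.08 + $92.98 = $2,247.98

$2,247.98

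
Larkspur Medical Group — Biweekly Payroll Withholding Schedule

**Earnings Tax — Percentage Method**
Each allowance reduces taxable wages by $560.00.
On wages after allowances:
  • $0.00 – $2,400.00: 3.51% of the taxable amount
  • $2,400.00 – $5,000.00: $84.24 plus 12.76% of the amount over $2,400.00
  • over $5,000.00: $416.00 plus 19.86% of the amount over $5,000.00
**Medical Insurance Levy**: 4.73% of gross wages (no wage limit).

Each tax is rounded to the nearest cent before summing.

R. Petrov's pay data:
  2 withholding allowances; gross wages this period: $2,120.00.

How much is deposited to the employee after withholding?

Earnings Tax: taxable = $2,120.00 − 2×$560.00 = $1,000.00
  3.51% × $1,000.00 = $35.10
Medical Insurance Levy: 4.73% × $2,120.00 = $100.28
Total withheld: $35.10 + $100.28 = $135.38
Net pay: $2,120.00 − $135.38 = $1,984.62

$1,984.62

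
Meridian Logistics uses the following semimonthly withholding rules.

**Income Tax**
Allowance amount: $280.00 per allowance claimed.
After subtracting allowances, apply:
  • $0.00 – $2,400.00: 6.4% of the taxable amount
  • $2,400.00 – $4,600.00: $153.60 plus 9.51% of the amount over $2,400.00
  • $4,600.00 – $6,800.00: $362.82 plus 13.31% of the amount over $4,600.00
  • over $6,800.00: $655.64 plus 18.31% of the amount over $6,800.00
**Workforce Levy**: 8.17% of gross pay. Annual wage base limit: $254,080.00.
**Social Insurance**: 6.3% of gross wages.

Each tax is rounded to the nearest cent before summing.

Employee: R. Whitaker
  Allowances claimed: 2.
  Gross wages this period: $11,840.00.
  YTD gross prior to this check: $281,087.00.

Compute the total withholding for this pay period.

Income Tax: taxable = $11,840.00 − 2×$280.00 = $11,280.00
  $655.64 + 18.31% × ($11,280.00 − $6,800.00) = $655.64 + 18.31% × $4,480.00 = $1,475.93
Workforce Levy: YTD $281,087.00 ≥ cap $254,080.00 → $0.00
Social Insurance: 6.3% × $11,840.00 = $745.92
Total: $1,475.93 + $0.00 + $745.92 = $2,221.85

$2,221.85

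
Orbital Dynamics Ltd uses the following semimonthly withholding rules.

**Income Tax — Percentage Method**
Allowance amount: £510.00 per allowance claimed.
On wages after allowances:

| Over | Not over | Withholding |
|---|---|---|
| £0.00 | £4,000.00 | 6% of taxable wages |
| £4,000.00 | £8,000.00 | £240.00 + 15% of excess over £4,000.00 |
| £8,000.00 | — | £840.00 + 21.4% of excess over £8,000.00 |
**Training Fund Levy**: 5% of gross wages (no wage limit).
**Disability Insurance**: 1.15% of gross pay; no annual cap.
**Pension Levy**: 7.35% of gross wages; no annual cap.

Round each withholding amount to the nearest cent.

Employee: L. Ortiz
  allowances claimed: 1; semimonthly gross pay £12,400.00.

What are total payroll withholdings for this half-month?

£3,346.46

Income Tax: taxable = £12,400.00 − 1×£510.00 = £11,890.00
  £840.00 + 21.4% × (£11,890.00 − £8,000.00) = £840.00 + 21.4% × £3,890.00 = £1,672.46
Training Fund Levy: 5% × £12,400.00 = £620.00
Disability Insurance: 1.15% × £12,400.00 = £142.60
Pension Levy: 7.35% × £12,400.00 = £911.40
Total: £1,672.46 + £620.00 + £142.60 + £911.40 = £3,346.46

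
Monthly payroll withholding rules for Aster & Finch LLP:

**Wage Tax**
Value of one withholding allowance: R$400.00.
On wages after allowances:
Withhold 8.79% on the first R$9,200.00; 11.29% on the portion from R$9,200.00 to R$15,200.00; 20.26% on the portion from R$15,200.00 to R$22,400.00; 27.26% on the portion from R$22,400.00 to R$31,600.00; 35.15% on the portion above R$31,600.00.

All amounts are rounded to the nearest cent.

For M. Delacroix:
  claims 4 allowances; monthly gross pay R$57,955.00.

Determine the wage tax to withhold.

R$14,154.10

Wage Tax: taxable = R$57,955.00 − 4×R$400.00 = R$56,355.00
  R$5,452.72 + 35.15% × (R$56,355.00 − R$31,600.00) = R$5,452.72 + 35.15% × R$24,755.00 = R$14,154.10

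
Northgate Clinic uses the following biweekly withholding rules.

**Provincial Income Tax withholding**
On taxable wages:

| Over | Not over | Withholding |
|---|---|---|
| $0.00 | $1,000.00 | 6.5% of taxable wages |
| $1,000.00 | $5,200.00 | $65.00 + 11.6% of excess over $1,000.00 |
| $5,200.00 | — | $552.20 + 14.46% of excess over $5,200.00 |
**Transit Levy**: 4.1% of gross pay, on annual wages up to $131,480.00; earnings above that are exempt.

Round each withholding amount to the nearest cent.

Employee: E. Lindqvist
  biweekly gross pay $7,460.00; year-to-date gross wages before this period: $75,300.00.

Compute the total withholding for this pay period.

$1,184.86

Provincial Income Tax: taxable = $7,460.00
  $552.20 + 14.46% × ($7,460.00 − $5,200.00) = $552.20 + 14.46% × $2,260.00 = $879.00
Transit Levy: 4.1% × $7,460.00 = $305.86
Total: $879.00 + $305.86 = $1,184.86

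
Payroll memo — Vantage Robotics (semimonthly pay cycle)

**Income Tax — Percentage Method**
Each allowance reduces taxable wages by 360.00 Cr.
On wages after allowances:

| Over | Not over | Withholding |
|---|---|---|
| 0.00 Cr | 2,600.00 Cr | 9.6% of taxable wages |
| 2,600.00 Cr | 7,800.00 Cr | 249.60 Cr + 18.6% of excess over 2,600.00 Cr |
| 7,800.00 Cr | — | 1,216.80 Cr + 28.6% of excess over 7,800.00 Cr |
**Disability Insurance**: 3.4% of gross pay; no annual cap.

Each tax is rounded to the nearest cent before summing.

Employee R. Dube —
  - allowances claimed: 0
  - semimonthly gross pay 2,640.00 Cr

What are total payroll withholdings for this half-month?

346.80 Cr

Income Tax: taxable = 2,640.00 Cr
  249.60 Cr + 18.6% × (2,640.00 Cr − 2,600.00 Cr) = 249.60 Cr + 18.6% × 40.00 Cr = 257.04 Cr
Disability Insurance: 3.4% × 2,640.00 Cr = 89.76 Cr
Total: 257.04 Cr + 89.76 Cr = 346.80 Cr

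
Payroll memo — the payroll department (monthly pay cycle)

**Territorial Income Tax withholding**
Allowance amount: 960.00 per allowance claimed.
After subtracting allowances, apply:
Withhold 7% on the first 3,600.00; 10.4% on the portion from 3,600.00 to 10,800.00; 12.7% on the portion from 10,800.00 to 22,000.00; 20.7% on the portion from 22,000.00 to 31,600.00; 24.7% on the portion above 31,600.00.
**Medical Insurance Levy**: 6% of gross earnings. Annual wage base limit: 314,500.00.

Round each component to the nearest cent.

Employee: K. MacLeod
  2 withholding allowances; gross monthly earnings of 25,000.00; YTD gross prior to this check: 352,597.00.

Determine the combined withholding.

Territorial Income Tax: taxable = 25,000.00 − 2×960.00 = 23,080.00
  2,423.20 + 20.7% × (23,080.00 − 22,000.00) = 2,423.20 + 20.7% × 1,080.00 = 2,646.76
Medical Insurance Levy: YTD 352,597.00 ≥ cap 314,500.00 → 0.00
Total: 2,646.76 + 0.00 = 2,646.76

2,646.76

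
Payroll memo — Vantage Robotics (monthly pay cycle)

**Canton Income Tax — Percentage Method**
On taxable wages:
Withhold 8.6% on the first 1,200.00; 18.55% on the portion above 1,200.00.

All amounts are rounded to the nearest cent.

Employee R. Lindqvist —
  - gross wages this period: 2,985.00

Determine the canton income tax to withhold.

434.32

Canton Income Tax: taxable = 2,985.00
  103.20 + 18.55% × (2,985.00 − 1,200.00) = 103.20 + 18.55% × 1,785.00 = 434.32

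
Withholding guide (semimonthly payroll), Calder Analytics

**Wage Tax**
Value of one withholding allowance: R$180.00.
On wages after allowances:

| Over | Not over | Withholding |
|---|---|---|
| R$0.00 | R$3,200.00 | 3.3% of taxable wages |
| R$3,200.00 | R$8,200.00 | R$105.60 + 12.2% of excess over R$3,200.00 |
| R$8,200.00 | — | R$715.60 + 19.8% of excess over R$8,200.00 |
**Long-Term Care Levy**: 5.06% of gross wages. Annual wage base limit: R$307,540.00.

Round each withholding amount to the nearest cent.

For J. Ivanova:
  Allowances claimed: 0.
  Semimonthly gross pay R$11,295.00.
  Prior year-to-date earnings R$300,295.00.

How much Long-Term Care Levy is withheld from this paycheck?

Long-Term Care Levy: cap R$307,540.00 − YTD R$300,295.00 = R$7,245.00 subject; 5.06% × R$7,245.00 = R$366.60

R$366.60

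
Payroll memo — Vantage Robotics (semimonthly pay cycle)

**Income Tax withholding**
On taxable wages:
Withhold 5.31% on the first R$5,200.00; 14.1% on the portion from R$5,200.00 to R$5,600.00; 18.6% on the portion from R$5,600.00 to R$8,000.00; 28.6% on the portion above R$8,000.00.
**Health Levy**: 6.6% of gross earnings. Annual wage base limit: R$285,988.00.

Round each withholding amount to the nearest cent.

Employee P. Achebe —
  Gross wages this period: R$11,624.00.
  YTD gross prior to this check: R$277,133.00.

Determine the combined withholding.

R$2,399.81

Income Tax: taxable = R$11,624.00
  R$778.92 + 28.6% × (R$11,624.00 − R$8,000.00) = R$778.92 + 28.6% × R$3,624.00 = R$1,815.38
Health Levy: cap R$285,988.00 − YTD R$277,133.00 = R$8,855.00 subject; 6.6% × R$8,855.00 = R$584.43
Total: R$1,815.38 + R$584.43 = R$2,399.81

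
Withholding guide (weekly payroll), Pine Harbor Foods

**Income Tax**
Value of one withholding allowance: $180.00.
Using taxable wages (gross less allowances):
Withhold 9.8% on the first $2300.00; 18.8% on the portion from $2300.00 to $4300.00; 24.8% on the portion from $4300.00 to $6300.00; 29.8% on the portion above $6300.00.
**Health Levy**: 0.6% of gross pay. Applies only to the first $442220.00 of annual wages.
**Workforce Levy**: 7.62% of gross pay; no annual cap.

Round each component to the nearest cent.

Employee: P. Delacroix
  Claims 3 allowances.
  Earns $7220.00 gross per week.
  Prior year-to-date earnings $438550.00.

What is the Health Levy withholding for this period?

Health Levy: cap $442220.00 − YTD $438550.00 = $3670.00 subject; 0.6% × $3670.00 = $22.02

$22.02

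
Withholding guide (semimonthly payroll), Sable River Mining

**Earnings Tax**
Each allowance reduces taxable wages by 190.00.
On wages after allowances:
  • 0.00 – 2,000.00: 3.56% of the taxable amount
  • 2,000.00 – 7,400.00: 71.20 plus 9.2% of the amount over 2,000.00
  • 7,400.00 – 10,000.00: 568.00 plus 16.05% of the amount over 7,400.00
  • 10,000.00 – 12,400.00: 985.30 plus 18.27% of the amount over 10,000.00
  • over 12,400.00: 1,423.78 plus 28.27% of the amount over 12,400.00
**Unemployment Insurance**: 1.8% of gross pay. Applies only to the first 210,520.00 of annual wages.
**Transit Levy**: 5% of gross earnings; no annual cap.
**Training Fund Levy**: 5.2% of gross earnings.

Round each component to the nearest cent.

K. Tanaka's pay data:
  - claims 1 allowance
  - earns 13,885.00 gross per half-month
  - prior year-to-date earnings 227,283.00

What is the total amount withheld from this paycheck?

3,206.15

Earnings Tax: taxable = 13,885.00 − 1×190.00 = 13,695.00
  1,423.78 + 28.27% × (13,695.00 − 12,400.00) = 1,423.78 + 28.27% × 1,295.00 = 1,789.88
Unemployment Insurance: YTD 227,283.00 ≥ cap 210,520.00 → 0.00
Transit Levy: 5% × 13,885.00 = 694.25
Training Fund Levy: 5.2% × 13,885.00 = 722.02
Total: 1,789.88 + 0.00 + 694.25 + 722.02 = 3,206.15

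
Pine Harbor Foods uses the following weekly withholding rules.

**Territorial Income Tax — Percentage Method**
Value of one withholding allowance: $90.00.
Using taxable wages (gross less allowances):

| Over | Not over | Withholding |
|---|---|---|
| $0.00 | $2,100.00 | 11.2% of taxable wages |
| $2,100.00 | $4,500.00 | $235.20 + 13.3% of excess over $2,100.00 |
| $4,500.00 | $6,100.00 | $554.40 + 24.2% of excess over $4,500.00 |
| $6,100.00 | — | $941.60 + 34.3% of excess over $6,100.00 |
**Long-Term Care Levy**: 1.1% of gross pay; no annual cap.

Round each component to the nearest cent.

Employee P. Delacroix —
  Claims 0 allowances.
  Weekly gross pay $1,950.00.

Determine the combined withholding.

Territorial Income Tax: taxable = $1,950.00
  11.2% × $1,950.00 = $218.40
Long-Term Care Levy: 1.1% × $1,950.00 = $21.45
Total: $218.40 + $21.45 = $239.85

$239.85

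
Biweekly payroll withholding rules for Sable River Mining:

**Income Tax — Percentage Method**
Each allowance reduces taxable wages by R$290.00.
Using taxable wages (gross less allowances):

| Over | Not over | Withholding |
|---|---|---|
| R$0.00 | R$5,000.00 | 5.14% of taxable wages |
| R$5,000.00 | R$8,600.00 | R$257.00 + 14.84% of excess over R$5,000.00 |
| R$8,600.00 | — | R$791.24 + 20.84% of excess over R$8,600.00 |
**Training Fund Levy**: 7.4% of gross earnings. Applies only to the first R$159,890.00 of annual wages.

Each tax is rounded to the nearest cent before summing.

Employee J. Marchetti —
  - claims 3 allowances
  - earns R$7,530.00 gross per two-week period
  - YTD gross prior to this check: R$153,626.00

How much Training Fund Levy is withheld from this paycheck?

Training Fund Levy: cap R$159,890.00 − YTD R$153,626.00 = R$6,264.00 subject; 7.4% × R$6,264.00 = R$463.54

R$463.54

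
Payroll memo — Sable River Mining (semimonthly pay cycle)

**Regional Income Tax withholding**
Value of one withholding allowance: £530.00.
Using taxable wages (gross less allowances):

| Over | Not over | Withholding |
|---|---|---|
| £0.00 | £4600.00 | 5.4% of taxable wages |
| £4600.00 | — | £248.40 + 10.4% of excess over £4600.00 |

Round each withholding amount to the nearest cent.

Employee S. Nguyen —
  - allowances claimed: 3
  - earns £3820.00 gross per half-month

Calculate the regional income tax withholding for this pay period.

Regional Income Tax: taxable = £3820.00 − 3×£530.00 = £2230.00
  5.4% × £2230.00 = £120.42

£120.42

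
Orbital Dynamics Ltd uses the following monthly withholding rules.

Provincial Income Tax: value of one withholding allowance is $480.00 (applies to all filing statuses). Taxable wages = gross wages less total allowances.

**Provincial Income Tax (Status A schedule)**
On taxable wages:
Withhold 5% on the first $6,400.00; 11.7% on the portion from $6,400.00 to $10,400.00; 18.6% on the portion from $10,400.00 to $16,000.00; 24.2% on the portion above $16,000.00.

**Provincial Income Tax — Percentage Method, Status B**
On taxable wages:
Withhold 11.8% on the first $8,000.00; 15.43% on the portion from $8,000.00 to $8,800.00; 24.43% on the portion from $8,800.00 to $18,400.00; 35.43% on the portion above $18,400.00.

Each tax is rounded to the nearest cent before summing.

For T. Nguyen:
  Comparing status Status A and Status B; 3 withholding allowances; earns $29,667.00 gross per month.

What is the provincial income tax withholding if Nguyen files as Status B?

$6,894.43

Provincial Income Tax (Status B): taxable = $29,667.00 − 3×$480.00 = $28,227.00
  $3,412.72 + 35.43% × ($28,227.00 − $18,400.00) = $3,412.72 + 35.43% × $9,827.00 = $6,894.43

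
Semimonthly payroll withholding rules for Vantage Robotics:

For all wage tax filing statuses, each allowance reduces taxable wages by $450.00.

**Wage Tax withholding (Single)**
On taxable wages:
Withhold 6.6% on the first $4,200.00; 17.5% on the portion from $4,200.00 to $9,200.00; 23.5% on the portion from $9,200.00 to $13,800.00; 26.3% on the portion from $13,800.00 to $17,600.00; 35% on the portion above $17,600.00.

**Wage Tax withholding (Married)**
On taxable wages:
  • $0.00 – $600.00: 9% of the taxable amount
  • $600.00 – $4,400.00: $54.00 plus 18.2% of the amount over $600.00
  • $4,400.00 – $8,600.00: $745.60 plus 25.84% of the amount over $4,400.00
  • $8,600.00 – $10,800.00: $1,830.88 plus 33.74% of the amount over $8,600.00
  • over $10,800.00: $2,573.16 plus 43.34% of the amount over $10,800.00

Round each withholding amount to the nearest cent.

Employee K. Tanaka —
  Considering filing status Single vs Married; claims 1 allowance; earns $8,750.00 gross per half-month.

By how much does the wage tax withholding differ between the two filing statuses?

$758.66

Wage Tax (Single): taxable = $8,750.00 − 1×$450.00 = $8,300.00
  $277.20 + 17.5% × ($8,300.00 − $4,200.00) = $277.20 + 17.5% × $4,100.00 = $994.70
Wage Tax (Married): taxable = $8,750.00 − 1×$450.00 = $8,300.00
  $745.60 + 25.84% × ($8,300.00 − $4,400.00) = $745.60 + 25.84% × $3,900.00 = $1,753.36
Difference: |$994.70 − $1,753.36| = $758.66 (higher under Married)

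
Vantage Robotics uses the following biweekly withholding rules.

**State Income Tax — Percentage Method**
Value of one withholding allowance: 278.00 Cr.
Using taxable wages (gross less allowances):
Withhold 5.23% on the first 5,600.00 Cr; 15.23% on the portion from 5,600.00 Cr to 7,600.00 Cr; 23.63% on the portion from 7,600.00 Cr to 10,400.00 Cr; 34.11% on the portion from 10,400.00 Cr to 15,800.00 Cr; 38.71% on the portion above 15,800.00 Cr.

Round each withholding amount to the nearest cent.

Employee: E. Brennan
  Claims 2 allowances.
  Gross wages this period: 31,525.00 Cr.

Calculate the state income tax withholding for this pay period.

State Income Tax: taxable = 31,525.00 Cr − 2×278.00 Cr = 30,969.00 Cr
  3,101.06 Cr + 38.71% × (30,969.00 Cr − 15,800.00 Cr) = 3,101.06 Cr + 38.71% × 15,169.00 Cr = 8,972.98 Cr

8,972.98 Cr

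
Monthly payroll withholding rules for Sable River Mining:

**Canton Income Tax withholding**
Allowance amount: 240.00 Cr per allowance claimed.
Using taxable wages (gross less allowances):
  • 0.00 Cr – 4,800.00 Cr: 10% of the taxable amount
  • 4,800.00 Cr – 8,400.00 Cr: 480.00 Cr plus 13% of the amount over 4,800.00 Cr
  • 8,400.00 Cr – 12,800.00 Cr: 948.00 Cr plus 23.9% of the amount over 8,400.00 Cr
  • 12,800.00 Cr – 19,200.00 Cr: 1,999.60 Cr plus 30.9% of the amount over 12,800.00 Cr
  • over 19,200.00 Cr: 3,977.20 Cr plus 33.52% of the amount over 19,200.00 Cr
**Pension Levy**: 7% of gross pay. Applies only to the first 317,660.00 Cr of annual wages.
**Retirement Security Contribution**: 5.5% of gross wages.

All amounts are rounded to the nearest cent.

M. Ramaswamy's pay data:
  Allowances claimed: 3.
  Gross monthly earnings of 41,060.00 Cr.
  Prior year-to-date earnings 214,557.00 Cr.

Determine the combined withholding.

Canton Income Tax: taxable = 41,060.00 Cr − 3×240.00 Cr = 40,340.00 Cr
  3,977.20 Cr + 33.52% × (40,340.00 Cr − 19,200.00 Cr) = 3,977.20 Cr + 33.52% × 21,140.00 Cr = 11,063.33 Cr
Pension Levy: 7% × 41,060.00 Cr = 2,874.20 Cr
Retirement Security Contribution: 5.5% × 41,060.00 Cr = 2,258.30 Cr
Total: 11,063.33 Cr + 2,874.20 Cr + 2,258.30 Cr = 16,195.83 Cr

16,195.83 Cr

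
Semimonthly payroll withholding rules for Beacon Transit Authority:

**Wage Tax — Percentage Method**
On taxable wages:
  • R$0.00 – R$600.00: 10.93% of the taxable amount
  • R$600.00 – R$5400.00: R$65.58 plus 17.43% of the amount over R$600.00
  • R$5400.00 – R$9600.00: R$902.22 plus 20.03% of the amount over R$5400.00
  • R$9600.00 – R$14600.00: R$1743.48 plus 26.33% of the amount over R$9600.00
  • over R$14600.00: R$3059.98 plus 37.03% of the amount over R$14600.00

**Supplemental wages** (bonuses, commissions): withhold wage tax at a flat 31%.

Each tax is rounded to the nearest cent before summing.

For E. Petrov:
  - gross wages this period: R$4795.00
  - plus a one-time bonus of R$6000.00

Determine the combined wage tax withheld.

R$2656.77

Wage Tax: taxable = R$4795.00
  R$65.58 + 17.43% × (R$4795.00 − R$600.00) = R$65.58 + 17.43% × R$4195.00 = R$796.77
Supplemental (31% flat on bonus): 31% × R$6000.00 = R$1860.00
Total wage tax: R$796.77 + R$1860.00 = R$2656.77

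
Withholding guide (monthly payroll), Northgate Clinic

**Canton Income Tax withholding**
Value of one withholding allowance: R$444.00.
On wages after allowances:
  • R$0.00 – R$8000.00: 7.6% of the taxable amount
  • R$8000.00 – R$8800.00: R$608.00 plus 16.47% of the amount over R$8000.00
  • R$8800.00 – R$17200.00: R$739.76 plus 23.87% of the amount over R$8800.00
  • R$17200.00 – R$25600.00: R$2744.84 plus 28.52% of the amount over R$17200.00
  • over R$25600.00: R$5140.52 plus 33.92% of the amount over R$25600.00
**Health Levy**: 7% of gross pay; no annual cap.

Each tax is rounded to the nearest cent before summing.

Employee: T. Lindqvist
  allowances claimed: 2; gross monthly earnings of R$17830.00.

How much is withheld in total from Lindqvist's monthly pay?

Canton Income Tax: taxable = R$17830.00 − 2×R$444.00 = R$16942.00
  R$739.76 + 23.87% × (R$16942.00 − R$8800.00) = R$739.76 + 23.87% × R$8142.00 = R$2683.26
Health Levy: 7% × R$17830.00 = R$1248.10
Total: R$2683.26 + R$1248.10 = R$3931.36

R$3931.36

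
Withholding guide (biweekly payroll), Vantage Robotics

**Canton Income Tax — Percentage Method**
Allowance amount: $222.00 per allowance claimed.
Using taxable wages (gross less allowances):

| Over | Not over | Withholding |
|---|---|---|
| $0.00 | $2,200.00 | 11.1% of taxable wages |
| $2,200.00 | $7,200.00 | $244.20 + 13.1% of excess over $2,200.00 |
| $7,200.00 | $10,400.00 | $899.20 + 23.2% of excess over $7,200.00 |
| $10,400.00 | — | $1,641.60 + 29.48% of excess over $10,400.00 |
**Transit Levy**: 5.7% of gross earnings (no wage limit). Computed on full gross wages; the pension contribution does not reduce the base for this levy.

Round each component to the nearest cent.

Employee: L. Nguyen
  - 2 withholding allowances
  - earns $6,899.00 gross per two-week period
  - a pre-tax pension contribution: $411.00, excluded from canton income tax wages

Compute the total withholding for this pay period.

$1,141.00

Canton Income Tax: taxable = $6,899.00 − $411.00 − 2×$222.00 = $6,044.00
  $244.20 + 13.1% × ($6,044.00 − $2,200.00) = $244.20 + 13.1% × $3,844.00 = $747.76
Transit Levy: 5.7% × $6,899.00 = $393.24
Total: $747.76 + $393.24 = $1,141.00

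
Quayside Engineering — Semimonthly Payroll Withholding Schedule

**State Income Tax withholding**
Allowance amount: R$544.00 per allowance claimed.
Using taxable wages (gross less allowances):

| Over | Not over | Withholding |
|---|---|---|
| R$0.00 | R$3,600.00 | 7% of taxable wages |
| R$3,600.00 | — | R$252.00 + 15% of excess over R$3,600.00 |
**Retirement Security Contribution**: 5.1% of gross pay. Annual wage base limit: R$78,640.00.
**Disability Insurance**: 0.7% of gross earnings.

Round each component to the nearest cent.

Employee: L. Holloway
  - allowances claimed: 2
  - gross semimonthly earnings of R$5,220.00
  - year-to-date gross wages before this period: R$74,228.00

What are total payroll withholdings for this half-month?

State Income Tax: taxable = R$5,220.00 − 2×R$544.00 = R$4,132.00
  R$252.00 + 15% × (R$4,132.00 − R$3,600.00) = R$252.00 + 15% × R$532.00 = R$331.80
Retirement Security Contribution: cap R$78,640.00 − YTD R$74,228.00 = R$4,412.00 subject; 5.1% × R$4,412.00 = R$225.01
Disability Insurance: 0.7% × R$5,220.00 = R$36.54
Total: R$331.80 + R$225.01 + R$36.54 = R$593.35

R$593.35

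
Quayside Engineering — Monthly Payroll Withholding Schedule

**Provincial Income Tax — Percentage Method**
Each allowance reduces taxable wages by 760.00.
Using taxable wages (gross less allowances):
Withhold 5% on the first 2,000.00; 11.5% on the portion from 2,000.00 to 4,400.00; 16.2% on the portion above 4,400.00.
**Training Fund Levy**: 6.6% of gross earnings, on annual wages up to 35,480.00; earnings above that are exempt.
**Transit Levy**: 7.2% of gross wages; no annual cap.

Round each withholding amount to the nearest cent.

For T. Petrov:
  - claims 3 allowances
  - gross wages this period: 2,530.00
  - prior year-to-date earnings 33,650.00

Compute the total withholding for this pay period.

Provincial Income Tax: taxable = 2,530.00 − 3×760.00 = 250.00
  5% × 250.00 = 12.50
Training Fund Levy: cap 35,480.00 − YTD 33,650.00 = 1,830.00 subject; 6.6% × 1,830.00 = 120.78
Transit Levy: 7.2% × 2,530.00 = 182.16
Total: 12.50 + 120.78 + 182.16 = 315.44

315.44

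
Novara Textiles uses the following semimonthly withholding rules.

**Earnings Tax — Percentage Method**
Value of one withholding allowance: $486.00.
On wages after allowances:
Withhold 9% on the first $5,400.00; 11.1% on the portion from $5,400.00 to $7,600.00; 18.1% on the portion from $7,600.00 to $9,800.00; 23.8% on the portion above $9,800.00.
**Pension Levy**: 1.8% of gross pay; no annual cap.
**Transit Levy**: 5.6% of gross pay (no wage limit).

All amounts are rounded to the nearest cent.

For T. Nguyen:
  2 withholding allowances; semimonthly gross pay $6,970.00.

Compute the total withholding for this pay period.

$1,068.16

Earnings Tax: taxable = $6,970.00 − 2×$486.00 = $5,998.00
  $486.00 + 11.1% × ($5,998.00 − $5,400.00) = $486.00 + 11.1% × $598.00 = $552.38
Pension Levy: 1.8% × $6,970.00 = $125.46
Transit Levy: 5.6% × $6,970.00 = $390.32
Total: $552.38 + $125.46 + $390.32 = $1,068.16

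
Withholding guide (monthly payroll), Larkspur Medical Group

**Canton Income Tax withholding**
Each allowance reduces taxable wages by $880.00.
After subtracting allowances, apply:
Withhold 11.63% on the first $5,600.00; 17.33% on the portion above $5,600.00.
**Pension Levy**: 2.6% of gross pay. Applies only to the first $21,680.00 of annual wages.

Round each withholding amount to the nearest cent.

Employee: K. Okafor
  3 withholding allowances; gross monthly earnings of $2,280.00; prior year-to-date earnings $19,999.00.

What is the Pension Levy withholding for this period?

Pension Levy: cap $21,680.00 − YTD $19,999.00 = $1,681.00 subject; 2.6% × $1,681.00 = $43.71

$43.71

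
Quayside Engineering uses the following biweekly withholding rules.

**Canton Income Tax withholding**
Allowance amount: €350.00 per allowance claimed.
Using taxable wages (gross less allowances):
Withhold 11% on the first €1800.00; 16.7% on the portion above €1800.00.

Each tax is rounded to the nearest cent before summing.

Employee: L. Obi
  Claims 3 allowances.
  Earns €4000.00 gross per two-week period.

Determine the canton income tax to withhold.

€390.05

Canton Income Tax: taxable = €4000.00 − 3×€350.00 = €2950.00
  €198.00 + 16.7% × (€2950.00 − €1800.00) = €198.00 + 16.7% × €1150.00 = €390.05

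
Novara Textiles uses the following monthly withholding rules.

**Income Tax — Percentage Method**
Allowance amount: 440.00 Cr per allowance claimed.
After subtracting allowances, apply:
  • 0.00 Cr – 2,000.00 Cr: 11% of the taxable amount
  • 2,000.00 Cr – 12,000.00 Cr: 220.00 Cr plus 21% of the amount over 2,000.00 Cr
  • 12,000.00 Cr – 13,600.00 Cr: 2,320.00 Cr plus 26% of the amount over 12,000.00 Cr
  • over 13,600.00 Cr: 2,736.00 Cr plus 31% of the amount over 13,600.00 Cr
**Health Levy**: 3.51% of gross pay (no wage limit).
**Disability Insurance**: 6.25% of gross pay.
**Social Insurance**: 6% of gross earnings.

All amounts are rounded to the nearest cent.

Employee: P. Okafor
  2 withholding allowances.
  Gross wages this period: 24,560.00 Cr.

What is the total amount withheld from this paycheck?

9,731.46 Cr

Income Tax: taxable = 24,560.00 Cr − 2×440.00 Cr = 23,680.00 Cr
  2,736.00 Cr + 31% × (23,680.00 Cr − 13,600.00 Cr) = 2,736.00 Cr + 31% × 10,080.00 Cr = 5,860.80 Cr
Health Levy: 3.51% × 24,560.00 Cr = 862.06 Cr
Disability Insurance: 6.25% × 24,560.00 Cr = 1,535.00 Cr
Social Insurance: 6% × 24,560.00 Cr = 1,473.60 Cr
Total: 5,860.80 Cr + 862.06 Cr + 1,535.00 Cr + 1,473.60 Cr = 9,731.46 Cr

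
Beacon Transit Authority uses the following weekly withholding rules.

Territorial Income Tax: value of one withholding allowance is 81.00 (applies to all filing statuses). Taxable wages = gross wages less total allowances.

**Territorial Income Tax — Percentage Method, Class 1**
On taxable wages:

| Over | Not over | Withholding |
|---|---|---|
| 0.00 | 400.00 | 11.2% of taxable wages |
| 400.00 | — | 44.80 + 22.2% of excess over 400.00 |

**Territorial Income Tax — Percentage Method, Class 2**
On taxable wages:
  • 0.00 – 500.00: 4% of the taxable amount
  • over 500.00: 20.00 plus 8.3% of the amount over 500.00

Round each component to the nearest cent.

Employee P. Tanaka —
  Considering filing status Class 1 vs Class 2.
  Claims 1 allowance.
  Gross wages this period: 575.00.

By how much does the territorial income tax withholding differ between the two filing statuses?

45.91

Territorial Income Tax (Class 1): taxable = 575.00 − 1×81.00 = 494.00
  44.80 + 22.2% × (494.00 − 400.00) = 44.80 + 22.2% × 94.00 = 65.67
Territorial Income Tax (Class 2): taxable = 575.00 − 1×81.00 = 494.00
  4% × 494.00 = 19.76
Difference: |65.67 − 19.76| = 45.91 (higher under Class 1)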